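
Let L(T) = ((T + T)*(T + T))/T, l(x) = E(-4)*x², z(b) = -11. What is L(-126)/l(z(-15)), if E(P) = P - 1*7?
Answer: 504/1331 ≈ 0.37866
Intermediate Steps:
E(P) = -7 + P (E(P) = P - 7 = -7 + P)
l(x) = -11*x² (l(x) = (-7 - 4)*x² = -11*x²)
L(T) = 4*T (L(T) = ((2*T)*(2*T))/T = (4*T²)/T = 4*T)
L(-126)/l(z(-15)) = (4*(-126))/((-11*(-11)²)) = -504/((-11*121)) = -504/(-1331) = -504*(-1/1331) = 504/1331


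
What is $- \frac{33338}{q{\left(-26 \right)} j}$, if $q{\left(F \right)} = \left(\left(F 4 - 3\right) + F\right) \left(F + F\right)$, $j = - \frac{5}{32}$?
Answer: $\frac{266704}{8645} \approx 30.851$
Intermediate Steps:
$j = - \frac{5}{32}$ ($j = \left(-5\right) \frac{1}{32} = - \frac{5}{32} \approx -0.15625$)
$q{\left(F \right)} = 2 F \left(-3 + 5 F\right)$ ($q{\left(F \right)} = \left(\left(4 F - 3\right) + F\right) 2 F = \left(\left(-3 + 4 F\right) + F\right) 2 F = \left(-3 + 5 F\right) 2 F = 2 F \left(-3 + 5 F\right)$)
$- \frac{33338}{q{\left(-26 \right)} j} = - \frac{33338}{2 \left(-26\right) \left(-3 + 5 \left(-26\right)\right) \left(- \frac{5}{32}\right)} = - \frac{33338}{2 \left(-26\right) \left(-3 - 130\right) \left(- \frac{5}{32}\right)} = - \frac{33338}{2 \left(-26\right) \left(-133\right) \left(- \frac{5}{32}\right)} = - \frac{33338}{6916 \left(- \frac{5}{32}\right)} = - \frac{33338}{- \frac{8645}{8}} = \left(-33338\right) \left(- \frac{8}{8645}\right) = \frac{266704}{8645}$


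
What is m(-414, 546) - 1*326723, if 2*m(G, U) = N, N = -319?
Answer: -653765/2 ≈ -3.2688e+5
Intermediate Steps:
m(G, U) = -319/2 (m(G, U) = (½)*(-319) = -319/2)
m(-414, 546) - 1*326723 = -319/2 - 1*326723 = -319/2 - 326723 = -653765/2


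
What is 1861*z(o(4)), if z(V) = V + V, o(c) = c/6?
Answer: 7444/3 ≈ 2481.3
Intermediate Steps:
o(c) = c/6 (o(c) = c*(⅙) = c/6)
z(V) = 2*V
1861*z(o(4)) = 1861*(2*((⅙)*4)) = 1861*(2*(⅔)) = 1861*(4/3) = 7444/3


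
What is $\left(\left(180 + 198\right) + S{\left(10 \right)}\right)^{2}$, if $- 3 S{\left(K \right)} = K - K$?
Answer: $142884$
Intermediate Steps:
$S{\left(K \right)} = 0$ ($S{\left(K \right)} = - \frac{K - K}{3} = \left(- \frac{1}{3}\right) 0 = 0$)
$\left(\left(180 + 198\right) + S{\left(10 \right)}\right)^{2} = \left(\left(180 + 198\right) + 0\right)^{2} = \left(378 + 0\right)^{2} = 378^{2} = 142884$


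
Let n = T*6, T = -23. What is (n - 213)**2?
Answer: 123201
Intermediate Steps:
n = -138 (n = -23*6 = -138)
(n - 213)**2 = (-138 - 213)**2 = (-351)**2 = 123201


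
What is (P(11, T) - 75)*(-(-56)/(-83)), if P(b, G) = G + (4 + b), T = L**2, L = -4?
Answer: 2464/83 ≈ 29.687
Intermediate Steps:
T = 16 (T = (-4)**2 = 16)
P(b, G) = 4 + G + b
(P(11, T) - 75)*(-(-56)/(-83)) = ((4 + 16 + 11) - 75)*(-(-56)/(-83)) = (31 - 75)*(-(-56)*(-1)/83) = -(-44)*56/83 = -44*(-56/83) = 2464/83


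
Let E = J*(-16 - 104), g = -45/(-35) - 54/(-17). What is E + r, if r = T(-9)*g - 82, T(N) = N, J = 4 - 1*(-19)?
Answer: -342977/119 ≈ -2882.2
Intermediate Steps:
J = 23 (J = 4 + 19 = 23)
g = 531/119 (g = -45*(-1/35) - 54*(-1/17) = 9/7 + 54/17 = 531/119 ≈ 4.4622)
r = -14537/119 (r = -9*531/119 - 82 = -4779/119 - 82 = -14537/119 ≈ -122.16)
E = -2760 (E = 23*(-16 - 104) = 23*(-120) = -2760)
E + r = -2760 - 14537/119 = -342977/119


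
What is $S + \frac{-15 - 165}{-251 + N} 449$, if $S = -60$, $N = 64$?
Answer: $\frac{69600}{187} \approx 372.19$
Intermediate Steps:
$S + \frac{-15 - 165}{-251 + N} 449 = -60 + \frac{-15 - 165}{-251 + 64} \cdot 449 = -60 + - \frac{180}{-187} \cdot 449 = -60 + \left(-180\right) \left(- \frac{1}{187}\right) 449 = -60 + \frac{180}{187} \cdot 449 = -60 + \frac{80820}{187} = \frac{69600}{187}$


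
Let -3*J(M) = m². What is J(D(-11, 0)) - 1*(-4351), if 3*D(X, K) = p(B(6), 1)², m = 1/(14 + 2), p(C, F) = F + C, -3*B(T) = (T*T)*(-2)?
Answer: 3341567/768 ≈ 4351.0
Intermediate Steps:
B(T) = 2*T²/3 (B(T) = -T*T*(-2)/3 = -T²*(-2)/3 = -(-2)*T²/3 = 2*T²/3)
p(C, F) = C + F
m = 1/16 ≈ 0.062500
D(X, K) = 625/3 (D(X, K) = ((⅔)*6² + 1)²/3 = ((⅔)*36 + 1)²/3 = (24 + 1)²/3 = (⅓)*25² = (⅓)*625 = 625/3)
J(M) = -1/768 (J(M) = -(1/16)²/3 = -⅓*1/256 = -1/768)
J(D(-11, 0)) - 1*(-4351) = -1/768 - 1*(-4351) = -1/768 + 4351 = 3341567/768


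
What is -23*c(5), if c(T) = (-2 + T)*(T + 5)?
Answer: -690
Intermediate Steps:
c(T) = (-2 + T)*(5 + T)
-23*c(5) = -23*(-10 + 5² + 3*5) = -23*(-10 + 25 + 15) = -23*30 = -690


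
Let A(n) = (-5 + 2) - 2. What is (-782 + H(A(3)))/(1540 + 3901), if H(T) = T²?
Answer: -757/5441 ≈ -0.13913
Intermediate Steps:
A(n) = -5 (A(n) = -3 - 2 = -5)
(-782 + H(A(3)))/(1540 + 3901) = (-782 + (-5)²)/(1540 + 3901) = (-782 + 25)/5441 = -757*1/5441 = -757/5441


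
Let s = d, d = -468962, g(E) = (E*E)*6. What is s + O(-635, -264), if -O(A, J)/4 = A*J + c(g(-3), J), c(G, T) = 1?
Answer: -1139526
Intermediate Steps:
g(E) = 6*E**2 (g(E) = E**2*6 = 6*E**2)
O(A, J) = -4 - 4*A*J (O(A, J) = -4*(A*J + 1) = -4*(1 + A*J) = -4 - 4*A*J)
s = -468962
s + O(-635, -264) = -468962 + (-4 - 4*(-635)*(-264)) = -468962 + (-4 - 670560) = -468962 - 670564 = -1139526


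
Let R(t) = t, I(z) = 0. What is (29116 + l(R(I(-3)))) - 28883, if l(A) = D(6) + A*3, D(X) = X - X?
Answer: 233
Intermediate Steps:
D(X) = 0
l(A) = 3*A (l(A) = 0 + A*3 = 0 + 3*A = 3*A)
(29116 + l(R(I(-3)))) - 28883 = (29116 + 3*0) - 28883 = (29116 + 0) - 28883 = 29116 - 28883 = 233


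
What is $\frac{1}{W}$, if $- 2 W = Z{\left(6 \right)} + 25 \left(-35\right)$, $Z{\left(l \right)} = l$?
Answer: $\frac{2}{869} \approx 0.0023015$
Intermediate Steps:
$W = \frac{869}{2}$ ($W = - \frac{6 + 25 \left(-35\right)}{2} = - \frac{6 - 875}{2} = \left(- \frac{1}{2}\right) \left(-869\right) = \frac{869}{2} \approx 434.5$)
$\frac{1}{W} = \frac{1}{\frac{869}{2}} = \frac{2}{869}$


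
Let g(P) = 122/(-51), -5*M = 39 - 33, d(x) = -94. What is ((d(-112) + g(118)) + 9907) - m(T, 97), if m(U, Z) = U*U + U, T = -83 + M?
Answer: 3576589/1275 ≈ 2805.2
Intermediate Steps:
M = -6/5 (M = -(39 - 33)/5 = -1/5*6 = -6/5 ≈ -1.2000)
g(P) = -122/51 (g(P) = 122*(-1/51) = -122/51)
T = -421/5 (T = -83 - 6/5 = -421/5 ≈ -84.200)
m(U, Z) = U + U**2 (m(U, Z) = U**2 + U = U + U**2)
((d(-112) + g(118)) + 9907) - m(T, 97) = ((-94 - 122/51) + 9907) - (-421)*(1 - 421/5)/5 = (-4916/51 + 9907) - (-421)*(-416)/(5*5) = 500341/51 - 1*175136/25 = 500341/51 - 175136/25 = 3576589/1275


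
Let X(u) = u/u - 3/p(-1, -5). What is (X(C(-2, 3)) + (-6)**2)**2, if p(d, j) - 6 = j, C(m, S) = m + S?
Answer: 1156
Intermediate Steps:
C(m, S) = S + m
p(d, j) = 6 + j
X(u) = -2 (X(u) = u/u - 3/(6 - 5) = 1 - 3/1 = 1 - 3*1 = 1 - 3 = -2)
(X(C(-2, 3)) + (-6)**2)**2 = (-2 + (-6)**2)**2 = (-2 + 36)**2 = 34**2 = 1156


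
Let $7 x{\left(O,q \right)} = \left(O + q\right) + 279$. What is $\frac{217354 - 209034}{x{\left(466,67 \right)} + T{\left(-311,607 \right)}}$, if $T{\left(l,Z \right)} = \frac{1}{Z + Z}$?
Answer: $\frac{2020096}{28165} \approx 71.724$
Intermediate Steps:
$T{\left(l,Z \right)} = \frac{1}{2 Z}$
$x{\left(O,q \right)} = \frac{279}{7} + \frac{O}{7} + \frac{q}{7}$ ($x{\left(O,q \right)} = \frac{\left(O + q\right) + 279}{7} = \frac{279 + O + q}{7} = \frac{279}{7} + \frac{O}{7} + \frac{q}{7}$)
$\frac{217354 - 209034}{x{\left(466,67 \right)} + T{\left(-311,607 \right)}} = \frac{217354 - 209034}{\left(\frac{279}{7} + \frac{1}{7} \cdot 466 + \frac{1}{7} \cdot 67\right) + \frac{1}{2 \cdot 607}} = \frac{8320}{\left(\frac{279}{7} + \frac{466}{7} + \frac{67}{7}\right) + \frac{1}{2} \cdot \frac{1}{607}} = \frac{8320}{116 + \frac{1}{1214}} = \frac{8320}{\frac{140825}{1214}} = 8320 \cdot \frac{1214}{140825} = \frac{2020096}{28165}$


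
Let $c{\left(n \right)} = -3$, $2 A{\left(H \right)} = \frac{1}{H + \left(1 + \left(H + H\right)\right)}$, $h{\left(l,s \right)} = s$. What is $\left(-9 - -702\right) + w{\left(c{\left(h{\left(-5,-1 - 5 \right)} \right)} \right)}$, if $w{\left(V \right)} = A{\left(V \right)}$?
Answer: $\frac{11087}{16} \approx 692.94$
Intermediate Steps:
$A{\left(H \right)} = \frac{1}{2 \left(1 + 3 H\right)}$ ($A{\left(H \right)} = \frac{1}{2 \left(H + \left(1 + \left(H + H\right)\right)\right)} = \frac{1}{2 \left(H + \left(1 + 2 H\right)\right)} = \frac{1}{2 \left(1 + 3 H\right)}$)
$w{\left(V \right)} = \frac{1}{2 \left(1 + 3 V\right)}$
$\left(-9 - -702\right) + w{\left(c{\left(h{\left(-5,-1 - 5 \right)} \right)} \right)} = \left(-9 - -702\right) + \frac{1}{2 \left(1 + 3 \left(-3\right)\right)} = \left(-9 + 702\right) + \frac{1}{2 \left(1 - 9\right)} = 693 + \frac{1}{2 \left(-8\right)} = 693 + \frac{1}{2} \left(- \frac{1}{8}\right) = 693 - \frac{1}{16} = \frac{11087}{16}$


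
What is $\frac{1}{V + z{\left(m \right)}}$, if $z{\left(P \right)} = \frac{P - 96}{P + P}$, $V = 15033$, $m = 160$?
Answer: $\frac{5}{75166} \approx 6.6519 \cdot 10^{-5}$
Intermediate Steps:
$z{\left(P \right)} = \frac{-96 + P}{2 P}$
$\frac{1}{V + z{\left(m \right)}} = \frac{1}{15033 + \frac{-96 + 160}{2 \cdot 160}} = \frac{1}{15033 + \frac{1}{2} \cdot \frac{1}{160} \cdot 64} = \frac{1}{15033 + \frac{1}{5}} = \frac{1}{\frac{75166}{5}} = \frac{5}{75166}$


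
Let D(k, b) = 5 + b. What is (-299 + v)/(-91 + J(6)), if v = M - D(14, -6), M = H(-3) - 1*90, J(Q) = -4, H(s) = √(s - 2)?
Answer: 388/95 - I*√5/95 ≈ 4.0842 - 0.023538*I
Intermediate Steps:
H(s) = √(-2 + s)
M = -90 + I*√5 (M = √(-2 - 3) - 1*90 = √(-5) - 90 = I*√5 - 90 = -90 + I*√5 ≈ -90.0 + 2.2361*I)
v = -89 + I*√5 (v = (-90 + I*√5) - (5 - 6) = (-90 + I*√5) - 1*(-1) = (-90 + I*√5) + 1 = -89 + I*√5 ≈ -89.0 + 2.2361*I)
(-299 + v)/(-91 + J(6)) = (-299 + (-89 + I*√5))/(-91 - 4) = (-388 + I*√5)/(-95) = (-388 + I*√5)*(-1/95) = 388/95 - I*√5/95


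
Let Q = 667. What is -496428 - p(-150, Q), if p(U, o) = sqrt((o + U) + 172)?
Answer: -496428 - sqrt(689) ≈ -4.9645e+5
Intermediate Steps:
p(U, o) = sqrt(172 + U + o) (p(U, o) = sqrt((U + o) + 172) = sqrt(172 + U + o))
-496428 - p(-150, Q) = -496428 - sqrt(172 - 150 + 667) = -496428 - sqrt(689)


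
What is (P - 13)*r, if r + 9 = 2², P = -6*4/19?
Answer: 1355/19 ≈ 71.316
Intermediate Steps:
P = -24/19 (P = -24*1/19 = -24/19 ≈ -1.2632)
r = -5 (r = -9 + 2² = -9 + 4 = -5)
(P - 13)*r = (-24/19 - 13)*(-5) = -271/19*(-5) = 1355/19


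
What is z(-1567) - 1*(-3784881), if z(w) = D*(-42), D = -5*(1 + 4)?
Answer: 3785931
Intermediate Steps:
D = -25 (D = -5*5 = -25)
z(w) = 1050 (z(w) = -25*(-42) = 1050)
z(-1567) - 1*(-3784881) = 1050 - 1*(-3784881) = 1050 + 3784881 = 3785931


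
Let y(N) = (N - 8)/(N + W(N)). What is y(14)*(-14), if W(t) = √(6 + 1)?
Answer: -56/9 + 4*√7/9 ≈ -5.0463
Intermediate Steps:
W(t) = √7
y(N) = (-8 + N)/(N + √7) (y(N) = (N - 8)/(N + √7) = (-8 + N)/(N + √7))
y(14)*(-14) = ((-8 + 14)/(14 + √7))*(-14) = (6/(14 + √7))*(-14) = -84/(14 + √7)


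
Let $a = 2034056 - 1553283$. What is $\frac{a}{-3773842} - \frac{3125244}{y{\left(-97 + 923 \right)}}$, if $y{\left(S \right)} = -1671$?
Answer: $\frac{3931124565255}{2102029994} \approx 1870.2$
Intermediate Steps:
$a = 480773$
$\frac{a}{-3773842} - \frac{3125244}{y{\left(-97 + 923 \right)}} = \frac{480773}{-3773842} - \frac{3125244}{-1671} = 480773 \left(- \frac{1}{3773842}\right) - - \frac{1041748}{557} = - \frac{480773}{3773842} + \frac{1041748}{557} = \frac{3931124565255}{2102029994}$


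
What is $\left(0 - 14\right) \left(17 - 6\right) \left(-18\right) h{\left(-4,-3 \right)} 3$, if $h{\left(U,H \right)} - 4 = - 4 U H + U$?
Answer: $-399168$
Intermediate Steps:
$h{\left(U,H \right)} = 4 + U - 4 H U$ ($h{\left(U,H \right)} = 4 + \left(- 4 U H + U\right) = 4 - \left(- U + 4 H U\right) = 4 + U - 4 H U$)
$\left(0 - 14\right) \left(17 - 6\right) \left(-18\right) h{\left(-4,-3 \right)} 3 = \left(0 - 14\right) \left(17 - 6\right) \left(-18\right) \left(4 - 4 - \left(-12\right) \left(-4\right)\right) 3 = \left(-14\right) 11 \left(-18\right) \left(4 - 4 - 48\right) 3 = \left(-154\right) \left(-18\right) \left(\left(-48\right) 3\right) = 2772 \left(-144\right) = -399168$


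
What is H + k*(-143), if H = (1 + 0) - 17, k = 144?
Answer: -20608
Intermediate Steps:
H = -16 (H = 1 - 17 = -16)
H + k*(-143) = -16 + 144*(-143) = -16 - 20592 = -20608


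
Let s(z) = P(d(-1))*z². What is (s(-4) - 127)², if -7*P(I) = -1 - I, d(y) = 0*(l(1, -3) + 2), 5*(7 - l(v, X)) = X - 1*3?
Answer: 762129/49 ≈ 15554.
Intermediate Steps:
l(v, X) = 38/5 - X/5 (l(v, X) = 7 - (X - 1*3)/5 = 7 - (X - 3)/5 = 7 - (-3 + X)/5 = 7 + (⅗ - X/5) = 38/5 - X/5)
d(y) = 0 (d(y) = 0*((38/5 - ⅕*(-3)) + 2) = 0*((38/5 + ⅗) + 2) = 0*(41/5 + 2) = 0*(51/5) = 0)
P(I) = ⅐ + I/7 (P(I) = -(-1 - I)/7 = ⅐ + I/7)
s(z) = z²/7 (s(z) = (⅐ + (⅐)*0)*z² = (⅐ + 0)*z² = z²/7)
(s(-4) - 127)² = ((⅐)*(-4)² - 127)² = ((⅐)*16 - 127)² = (16/7 - 127)² = (-873/7)² = 762129/49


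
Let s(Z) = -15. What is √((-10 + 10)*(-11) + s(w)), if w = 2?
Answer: I*√15 ≈ 3.873*I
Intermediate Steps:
√((-10 + 10)*(-11) + s(w)) = √((-10 + 10)*(-11) - 15) = √(0*(-11) - 15) = √(0 - 15) = √(-15) = I*√15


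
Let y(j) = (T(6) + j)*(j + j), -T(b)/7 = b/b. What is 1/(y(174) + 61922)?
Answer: 1/120038 ≈ 8.3307e-6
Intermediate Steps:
T(b) = -7 (T(b) = -7*b/b = -7*1 = -7)
y(j) = 2*j*(-7 + j) (y(j) = (-7 + j)*(j + j) = (-7 + j)*(2*j) = 2*j*(-7 + j))
1/(y(174) + 61922) = 1/(2*174*(-7 + 174) + 61922) = 1/(2*174*167 + 61922) = 1/(58116 + 61922) = 1/120038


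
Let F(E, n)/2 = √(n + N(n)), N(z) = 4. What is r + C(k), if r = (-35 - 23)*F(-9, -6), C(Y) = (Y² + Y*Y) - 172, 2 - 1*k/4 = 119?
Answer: 437876 - 116*I*√2 ≈ 4.3788e+5 - 164.05*I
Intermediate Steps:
k = -468 (k = 8 - 4*119 = 8 - 476 = -468)
F(E, n) = 2*√(4 + n) (F(E, n) = 2*√(n + 4) = 2*√(4 + n))
C(Y) = -172 + 2*Y² (C(Y) = (Y² + Y²) - 172 = 2*Y² - 172 = -172 + 2*Y²)
r = -116*I*√2 (r = (-35 - 23)*(2*√(4 - 6)) = -116*√(-2) = -116*I*√2 ≈ -164.05*I)
r + C(k) = -116*I*√2 + (-172 + 2*(-468)²) = -116*I*√2 + (-172 + 2*219024) = -116*I*√2 + (-172 + 438048) = -116*I*√2 + 437876 = 437876 - 116*I*√2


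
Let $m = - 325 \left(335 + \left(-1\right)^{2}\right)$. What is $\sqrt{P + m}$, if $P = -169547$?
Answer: $i \sqrt{278747} \approx 527.96 i$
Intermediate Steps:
$m = -109200$ ($m = - 325 \left(335 + 1\right) = \left(-325\right) 336 = -109200$)
$\sqrt{P + m} = \sqrt{-169547 - 109200} = \sqrt{-278747} = i \sqrt{278747}$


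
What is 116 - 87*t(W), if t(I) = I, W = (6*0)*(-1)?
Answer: 116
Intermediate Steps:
W = 0 (W = 0*(-1) = 0)
116 - 87*t(W) = 116 - 87*0 = 116 + 0 = 116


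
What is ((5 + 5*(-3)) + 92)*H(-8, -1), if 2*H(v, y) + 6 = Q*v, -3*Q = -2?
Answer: -1394/3 ≈ -464.67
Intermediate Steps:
Q = ⅔ (Q = -⅓*(-2) = ⅔ ≈ 0.66667)
H(v, y) = -3 + v/3 (H(v, y) = -3 + (2*v/3)/2 = -3 + v/3)
((5 + 5*(-3)) + 92)*H(-8, -1) = ((5 + 5*(-3)) + 92)*(-3 + (⅓)*(-8)) = ((5 - 15) + 92)*(-3 - 8/3) = (-10 + 92)*(-17/3) = 82*(-17/3) = -1394/3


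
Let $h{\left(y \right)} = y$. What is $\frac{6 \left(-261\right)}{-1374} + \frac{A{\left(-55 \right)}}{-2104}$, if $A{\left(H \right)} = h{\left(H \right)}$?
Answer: $\frac{561739}{481816} \approx 1.1659$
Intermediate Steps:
$A{\left(H \right)} = H$
$\frac{6 \left(-261\right)}{-1374} + \frac{A{\left(-55 \right)}}{-2104} = \frac{6 \left(-261\right)}{-1374} - \frac{55}{-2104} = \left(-1566\right) \left(- \frac{1}{1374}\right) - - \frac{55}{2104} = \frac{261}{229} + \frac{55}{2104} = \frac{561739}{481816}$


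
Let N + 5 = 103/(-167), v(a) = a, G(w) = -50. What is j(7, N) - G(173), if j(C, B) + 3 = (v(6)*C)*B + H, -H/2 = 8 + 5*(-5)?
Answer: -25869/167 ≈ -154.90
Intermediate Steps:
H = 34 (H = -2*(8 + 5*(-5)) = -2*(8 - 25) = -2*(-17) = 34)
N = -938/167 (N = -5 + 103/(-167) = -5 + 103*(-1/167) = -5 - 103/167 = -938/167 ≈ -5.6168)
j(C, B) = 31 + 6*B*C (j(C, B) = -3 + ((6*C)*B + 34) = -3 + (6*B*C + 34) = -3 + (34 + 6*B*C) = 31 + 6*B*C)
j(7, N) - G(173) = (31 + 6*(-938/167)*7) - 1*(-50) = (31 - 39396/167) + 50 = -34219/167 + 50 = -25869/167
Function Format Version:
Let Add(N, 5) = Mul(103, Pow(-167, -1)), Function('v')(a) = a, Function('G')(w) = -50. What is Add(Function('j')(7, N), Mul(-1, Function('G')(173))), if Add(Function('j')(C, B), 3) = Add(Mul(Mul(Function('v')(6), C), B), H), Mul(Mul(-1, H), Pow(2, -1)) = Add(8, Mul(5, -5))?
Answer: Rational(-25869, 167) ≈ -154.90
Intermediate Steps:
H = 34 (H = Mul(-2, Add(8, Mul(5, -5))) = Mul(-2, Add(8, -25)) = Mul(-2, -17) = 34)
N = Rational(-938, 167) (N = Add(-5, Mul(103, Pow(-167, -1))) = Add(-5, Mul(103, Rational(-1, 167))) = Add(-5, Rational(-103, 167)) = Rational(-938, 167) ≈ -5.6168)
Function('j')(C, B) = Add(31, Mul(6, B, C)) (Function('j')(C, B) = Add(-3, Add(Mul(Mul(6, C), B), 34)) = Add(-3, Add(Mul(6, B, C), 34)) = Add(-3, Add(34, Mul(6, B, C))) = Add(31, Mul(6, B, C)))
Add(Function('j')(7, N), Mul(-1, Function('G')(173))) = Add(Add(31, Mul(6, Rational(-938, 167), 7)), Mul(-1, -50)) = Add(Add(31, Rational(-39396, 167)), 50) = Add(Rational(-34219, 167), 50) = Rational(-25869, 167)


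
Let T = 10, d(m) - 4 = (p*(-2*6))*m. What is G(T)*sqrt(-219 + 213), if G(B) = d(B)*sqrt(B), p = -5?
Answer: 1208*I*sqrt(15) ≈ 4678.6*I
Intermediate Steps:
d(m) = 4 + 60*m (d(m) = 4 + (-(-10)*6)*m = 4 + (-5*(-12))*m = 4 + 60*m)
G(B) = sqrt(B)*(4 + 60*B) (G(B) = (4 + 60*B)*sqrt(B) = sqrt(B)*(4 + 60*B))
G(T)*sqrt(-219 + 213) = (sqrt(10)*(4 + 60*10))*sqrt(-219 + 213) = (sqrt(10)*(4 + 600))*sqrt(-6) = (sqrt(10)*604)*(I*sqrt(6)) = (604*sqrt(10))*(I*sqrt(6)) = 1208*I*sqrt(15)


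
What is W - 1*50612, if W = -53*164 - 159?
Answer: -59463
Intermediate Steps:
W = -8851 (W = -8692 - 159 = -8851)
W - 1*50612 = -8851 - 1*50612 = -8851 - 50612 = -59463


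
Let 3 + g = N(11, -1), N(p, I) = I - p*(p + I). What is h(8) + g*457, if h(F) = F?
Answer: -52090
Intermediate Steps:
N(p, I) = I - p*(I + p)
g = -114 (g = -3 + (-1 - 1*11² - 1*(-1)*11) = -3 + (-1 - 1*121 + 11) = -3 + (-1 - 121 + 11) = -3 - 111 = -114)
h(8) + g*457 = 8 - 114*457 = 8 - 52098 = -52090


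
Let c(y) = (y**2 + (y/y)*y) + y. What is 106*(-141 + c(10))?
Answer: -2226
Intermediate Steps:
c(y) = y**2 + 2*y (c(y) = (y**2 + 1*y) + y = (y**2 + y) + y = (y + y**2) + y = y**2 + 2*y)
106*(-141 + c(10)) = 106*(-141 + 10*(2 + 10)) = 106*(-141 + 10*12) = 106*(-141 + 120) = 106*(-21) = -2226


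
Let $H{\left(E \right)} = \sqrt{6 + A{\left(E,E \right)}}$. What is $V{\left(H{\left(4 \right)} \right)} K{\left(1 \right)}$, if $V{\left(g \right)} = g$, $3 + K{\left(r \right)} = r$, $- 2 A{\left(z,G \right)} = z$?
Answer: $-4$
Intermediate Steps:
$A{\left(z,G \right)} = - \frac{z}{2}$
$K{\left(r \right)} = -3 + r$
$H{\left(E \right)} = \sqrt{6 - \frac{E}{2}}$
$V{\left(H{\left(4 \right)} \right)} K{\left(1 \right)} = \frac{\sqrt{24 - 8}}{2} \left(-3 + 1\right) = \frac{\sqrt{24 - 8}}{2} \left(-2\right) = \frac{\sqrt{16}}{2} \left(-2\right) = \frac{1}{2} \cdot 4 \left(-2\right) = 2 \left(-2\right) = -4$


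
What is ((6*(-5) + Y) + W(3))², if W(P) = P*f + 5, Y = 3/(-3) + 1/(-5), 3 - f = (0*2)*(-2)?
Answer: 7396/25 ≈ 295.84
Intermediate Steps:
f = 3 (f = 3 - 0*2*(-2) = 3 - 0*(-2) = 3 - 1*0 = 3 + 0 = 3)
Y = -6/5 (Y = 3*(-⅓) + 1*(-⅕) = -1 - ⅕ = -6/5 ≈ -1.2000)
W(P) = 5 + 3*P (W(P) = P*3 + 5 = 3*P + 5 = 5 + 3*P)
((6*(-5) + Y) + W(3))² = ((6*(-5) - 6/5) + (5 + 3*3))² = ((-30 - 6/5) + (5 + 9))² = (-156/5 + 14)² = (-86/5)² = 7396/25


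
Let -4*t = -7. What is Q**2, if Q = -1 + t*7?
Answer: 2025/16 ≈ 126.56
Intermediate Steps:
t = 7/4 (t = -1/4*(-7) = 7/4 ≈ 1.7500)
Q = 45/4 (Q = -1 + (7/4)*7 = -1 + 49/4 = 45/4 ≈ 11.250)
Q**2 = (45/4)**2 = 2025/16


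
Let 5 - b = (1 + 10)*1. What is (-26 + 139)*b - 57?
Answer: -735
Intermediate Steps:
b = -6 (b = 5 - (1 + 10) = 5 - 11 = -6)
(-26 + 139)*b - 57 = (-26 + 139)*(-6) - 57 = 113*(-6) - 57 = -678 - 57 = -735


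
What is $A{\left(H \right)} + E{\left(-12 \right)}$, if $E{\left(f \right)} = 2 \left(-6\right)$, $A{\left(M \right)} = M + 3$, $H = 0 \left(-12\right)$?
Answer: $-9$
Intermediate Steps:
$H = 0$
$A{\left(M \right)} = 3 + M$
$E{\left(f \right)} = -12$
$A{\left(H \right)} + E{\left(-12 \right)} = \left(3 + 0\right) - 12 = 3 - 12 = -9$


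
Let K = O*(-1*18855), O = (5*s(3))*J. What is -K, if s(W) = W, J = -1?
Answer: -282825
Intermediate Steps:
O = -15 (O = (5*3)*(-1) = 15*(-1) = -15)
K = 282825 (K = -(-15)*18855 = -15*(-18855) = 282825)
-K = -1*282825 = -282825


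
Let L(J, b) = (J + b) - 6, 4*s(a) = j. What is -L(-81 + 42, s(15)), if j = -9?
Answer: 189/4 ≈ 47.250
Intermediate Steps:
s(a) = -9/4 (s(a) = (¼)*(-9) = -9/4)
L(J, b) = -6 + J + b
-L(-81 + 42, s(15)) = -(-6 + (-81 + 42) - 9/4) = -(-6 - 39 - 9/4) = -1*(-189/4) = 189/4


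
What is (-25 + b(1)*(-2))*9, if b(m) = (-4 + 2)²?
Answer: -297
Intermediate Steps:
b(m) = 4 (b(m) = (-2)² = 4)
(-25 + b(1)*(-2))*9 = (-25 + 4*(-2))*9 = (-25 - 8)*9 = -33*9 = -297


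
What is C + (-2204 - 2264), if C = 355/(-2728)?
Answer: -12189059/2728 ≈ -4468.1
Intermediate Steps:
C = -355/2728 (C = 355*(-1/2728) = -355/2728 ≈ -0.13013)
C + (-2204 - 2264) = -355/2728 + (-2204 - 2264) = -355/2728 - 4468 = -12189059/2728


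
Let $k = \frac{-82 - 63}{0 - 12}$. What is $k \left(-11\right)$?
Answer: $- \frac{1595}{12} \approx -132.92$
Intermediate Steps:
$k = \frac{145}{12}$ ($k = - \frac{145}{-12} = \left(-145\right) \left(- \frac{1}{12}\right) = \frac{145}{12} \approx 12.083$)
$k \left(-11\right) = \frac{145}{12} \left(-11\right) = - \frac{1595}{12}$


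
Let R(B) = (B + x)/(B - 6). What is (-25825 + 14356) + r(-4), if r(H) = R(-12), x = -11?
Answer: -206419/18 ≈ -11468.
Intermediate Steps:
R(B) = (-11 + B)/(-6 + B) (R(B) = (B - 11)/(B - 6) = (-11 + B)/(-6 + B))
r(H) = 23/18 (r(H) = (-11 - 12)/(-6 - 12) = -23/(-18) = -1/18*(-23) = 23/18)
(-25825 + 14356) + r(-4) = (-25825 + 14356) + 23/18 = -11469 + 23/18 = -206419/18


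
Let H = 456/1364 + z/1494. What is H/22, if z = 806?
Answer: 222581/5603994 ≈ 0.039718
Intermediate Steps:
H = 222581/254727 (H = 456/1364 + 806/1494 = 456*(1/1364) + 806*(1/1494) = 114/341 + 403/747 = 222581/254727 ≈ 0.87380)
H/22 = (222581/254727)/22 = (1/22)*(222581/254727) = 222581/5603994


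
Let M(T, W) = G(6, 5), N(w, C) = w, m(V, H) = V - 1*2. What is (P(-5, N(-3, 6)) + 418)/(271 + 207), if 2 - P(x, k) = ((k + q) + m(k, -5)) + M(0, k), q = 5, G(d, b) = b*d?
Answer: 393/478 ≈ 0.82218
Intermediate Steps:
m(V, H) = -2 + V (m(V, H) = V - 2 = -2 + V)
M(T, W) = 30 (M(T, W) = 5*6 = 30)
P(x, k) = -31 - 2*k (P(x, k) = 2 - (((k + 5) + (-2 + k)) + 30) = 2 - (((5 + k) + (-2 + k)) + 30) = 2 - ((3 + 2*k) + 30) = 2 - (33 + 2*k) = 2 + (-33 - 2*k) = -31 - 2*k)
(P(-5, N(-3, 6)) + 418)/(271 + 207) = ((-31 - 2*(-3)) + 418)/(271 + 207) = ((-31 + 6) + 418)/478 = (-25 + 418)*(1/478) = 393*(1/478) = 393/478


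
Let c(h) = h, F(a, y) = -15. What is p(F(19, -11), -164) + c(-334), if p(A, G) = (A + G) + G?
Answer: -677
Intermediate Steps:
p(A, G) = A + 2*G
p(F(19, -11), -164) + c(-334) = (-15 + 2*(-164)) - 334 = (-15 - 328) - 334 = -343 - 334 = -677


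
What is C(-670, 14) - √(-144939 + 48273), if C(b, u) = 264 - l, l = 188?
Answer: 76 - I*√96666 ≈ 76.0 - 310.91*I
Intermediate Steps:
C(b, u) = 76 (C(b, u) = 264 - 1*188 = 264 - 188 = 76)
C(-670, 14) - √(-144939 + 48273) = 76 - √(-144939 + 48273) = 76 - √(-96666) = 76 - I*√96666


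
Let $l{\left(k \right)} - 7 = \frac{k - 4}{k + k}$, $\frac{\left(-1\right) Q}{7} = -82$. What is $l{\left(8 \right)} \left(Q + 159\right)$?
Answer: $\frac{21257}{4} \approx 5314.3$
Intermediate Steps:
$Q = 574$ ($Q = \left(-7\right) \left(-82\right) = 574$)
$l{\left(k \right)} = 7 + \frac{-4 + k}{2 k}$ ($l{\left(k \right)} = 7 + \frac{k - 4}{k + k} = 7 + \frac{-4 + k}{2 k}$)
$l{\left(8 \right)} \left(Q + 159\right) = \left(\frac{15}{2} - \frac{2}{8}\right) \left(574 + 159\right) = \left(\frac{15}{2} - \frac{1}{4}\right) 733 = \frac{29}{4} \cdot 733 = \frac{21257}{4}$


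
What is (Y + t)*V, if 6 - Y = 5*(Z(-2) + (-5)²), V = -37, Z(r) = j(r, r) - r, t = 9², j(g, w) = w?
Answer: 1406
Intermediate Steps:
t = 81
Z(r) = 0 (Z(r) = r - r = 0)
Y = -119 (Y = 6 - 5*(0 + (-5)²) = 6 - 5*(0 + 25) = 6 - 5*25 = 6 - 1*125 = 6 - 125 = -119)
(Y + t)*V = (-119 + 81)*(-37) = -38*(-37) = 1406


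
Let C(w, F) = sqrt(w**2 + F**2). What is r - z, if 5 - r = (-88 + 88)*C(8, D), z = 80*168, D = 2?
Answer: -13435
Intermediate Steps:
C(w, F) = sqrt(F**2 + w**2)
z = 13440
r = 5 (r = 5 - (-88 + 88)*sqrt(2**2 + 8**2) = 5 - 0*sqrt(4 + 64) = 5 - 0*sqrt(68) = 5 - 0*2*sqrt(17) = 5 - 1*0 = 5 + 0 = 5)
r - z = 5 - 1*13440 = 5 - 13440 = -13435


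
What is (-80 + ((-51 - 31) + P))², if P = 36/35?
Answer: 31741956/1225 ≈ 25912.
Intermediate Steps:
P = 36/35 (P = 36*(1/35) = 36/35 ≈ 1.0286)
(-80 + ((-51 - 31) + P))² = (-80 + ((-51 - 31) + 36/35))² = (-80 + (-82 + 36/35))² = (-80 - 2834/35)² = (-5634/35)² = 31741956/1225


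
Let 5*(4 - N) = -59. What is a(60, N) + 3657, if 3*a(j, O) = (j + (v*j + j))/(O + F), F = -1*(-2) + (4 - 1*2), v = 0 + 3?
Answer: 362543/99 ≈ 3662.1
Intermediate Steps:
v = 3
N = 79/5 (N = 4 - 1/5*(-59) = 4 + 59/5 = 79/5 ≈ 15.800)
F = 4 (F = 2 + (4 - 2) = 2 + 2 = 4)
a(j, O) = 5*j/(3*(4 + O)) (a(j, O) = ((j + (3*j + j))/(O + 4))/3 = ((j + 4*j)/(4 + O))/3 = ((5*j)/(4 + O))/3 = (5*j/(4 + O))/3 = 5*j/(3*(4 + O)))
a(60, N) + 3657 = (5/3)*60/(4 + 79/5) + 3657 = (5/3)*60/(99/5) + 3657 = (5/3)*60*(5/99) + 3657 = 500/99 + 3657 = 362543/99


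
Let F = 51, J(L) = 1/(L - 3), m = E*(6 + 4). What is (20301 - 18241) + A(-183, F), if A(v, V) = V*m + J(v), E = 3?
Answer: 667739/186 ≈ 3590.0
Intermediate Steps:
m = 30 (m = 3*(6 + 4) = 3*10 = 30)
J(L) = 1/(-3 + L)
A(v, V) = 1/(-3 + v) + 30*V (A(v, V) = V*30 + 1/(-3 + v) = 30*V + 1/(-3 + v) = 1/(-3 + v) + 30*V)
(20301 - 18241) + A(-183, F) = (20301 - 18241) + (1 + 30*51*(-3 - 183))/(-3 - 183) = 2060 + (1 + 30*51*(-186))/(-186) = 2060 - (1 - 284580)/186 = 2060 - 1/186*(-284579) = 2060 + 284579/186 = 667739/186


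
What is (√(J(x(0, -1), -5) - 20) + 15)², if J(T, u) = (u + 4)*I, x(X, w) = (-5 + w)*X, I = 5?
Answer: 200 + 150*I ≈ 200.0 + 150.0*I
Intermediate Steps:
x(X, w) = X*(-5 + w)
J(T, u) = 20 + 5*u (J(T, u) = (u + 4)*5 = (4 + u)*5 = 20 + 5*u)
(√(J(x(0, -1), -5) - 20) + 15)² = (√((20 + 5*(-5)) - 20) + 15)² = (√((20 - 25) - 20) + 15)² = (√(-5 - 20) + 15)² = (√(-25) + 15)² = (5*I + 15)² = (15 + 5*I)²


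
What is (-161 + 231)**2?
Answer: 4900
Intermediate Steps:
(-161 + 231)**2 = 70**2 = 4900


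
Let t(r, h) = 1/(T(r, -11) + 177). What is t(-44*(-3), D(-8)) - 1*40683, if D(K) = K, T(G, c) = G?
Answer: -12571046/309 ≈ -40683.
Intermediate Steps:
t(r, h) = 1/(177 + r) (t(r, h) = 1/(r + 177) = 1/(177 + r))
t(-44*(-3), D(-8)) - 1*40683 = 1/(177 - 44*(-3)) - 1*40683 = 1/(177 + 132) - 40683 = 1/309 - 40683 = -12571046/309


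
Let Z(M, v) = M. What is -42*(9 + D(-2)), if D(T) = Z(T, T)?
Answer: -294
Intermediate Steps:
D(T) = T
-42*(9 + D(-2)) = -42*(9 - 2) = -42*7 = -294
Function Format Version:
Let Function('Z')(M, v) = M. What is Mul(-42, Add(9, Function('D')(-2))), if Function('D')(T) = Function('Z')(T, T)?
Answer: -294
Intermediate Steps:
Function('D')(T) = T
Mul(-42, Add(9, Function('D')(-2))) = Mul(-42, Add(9, -2)) = Mul(-42, 7) = -294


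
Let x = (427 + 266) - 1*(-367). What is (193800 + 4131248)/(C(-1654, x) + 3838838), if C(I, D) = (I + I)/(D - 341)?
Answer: 1554854756/1380060607 ≈ 1.1267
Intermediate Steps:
x = 1060 (x = 693 + 367 = 1060)
C(I, D) = 2*I/(-341 + D) (C(I, D) = (2*I)/(-341 + D) = 2*I/(-341 + D))
(193800 + 4131248)/(C(-1654, x) + 3838838) = (193800 + 4131248)/(2*(-1654)/(-341 + 1060) + 3838838) = 4325048/(2*(-1654)/719 + 3838838) = 4325048/(2*(-1654)*(1/719) + 3838838) = 4325048/(-3308/719 + 3838838) = 4325048/(2760121214/719) = 4325048*(719/2760121214) = 1554854756/1380060607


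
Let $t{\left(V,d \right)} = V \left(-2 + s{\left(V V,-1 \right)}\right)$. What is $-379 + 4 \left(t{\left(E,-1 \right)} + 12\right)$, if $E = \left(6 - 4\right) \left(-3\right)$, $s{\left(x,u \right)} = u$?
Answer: $-259$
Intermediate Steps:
$E = -6$ ($E = 2 \left(-3\right) = -6$)
$t{\left(V,d \right)} = - 3 V$ ($t{\left(V,d \right)} = V \left(-2 - 1\right) = V \left(-3\right) = - 3 V$)
$-379 + 4 \left(t{\left(E,-1 \right)} + 12\right) = -379 + 4 \left(\left(-3\right) \left(-6\right) + 12\right) = -379 + 4 \left(18 + 12\right) = -379 + 4 \cdot 30 = -379 + 120 = -259$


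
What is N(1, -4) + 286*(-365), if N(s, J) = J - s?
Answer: -104395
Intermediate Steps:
N(1, -4) + 286*(-365) = (-4 - 1*1) + 286*(-365) = (-4 - 1) - 104390 = -5 - 104390 = -104395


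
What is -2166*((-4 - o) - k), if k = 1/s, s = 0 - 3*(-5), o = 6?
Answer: 109022/5 ≈ 21804.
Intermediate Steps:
s = 15 (s = 0 + 15 = 15)
k = 1/15 ≈ 0.066667
-2166*((-4 - o) - k) = -2166*((-4 - 1*6) - 1*1/15) = -2166*((-4 - 6) - 1/15) = -2166*(-10 - 1/15) = -2166*(-151/15) = 109022/5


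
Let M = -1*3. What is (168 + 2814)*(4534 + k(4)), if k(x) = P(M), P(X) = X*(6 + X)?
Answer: 13493550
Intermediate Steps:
M = -3
k(x) = -9 (k(x) = -3*(6 - 3) = -3*3 = -9)
(168 + 2814)*(4534 + k(4)) = (168 + 2814)*(4534 - 9) = 2982*4525 = 13493550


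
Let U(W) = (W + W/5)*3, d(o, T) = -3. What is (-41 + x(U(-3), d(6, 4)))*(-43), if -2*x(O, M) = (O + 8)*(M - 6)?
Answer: 11524/5 ≈ 2304.8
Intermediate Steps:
U(W) = 18*W/5 (U(W) = (W + W*(⅕))*3 = (W + W/5)*3 = (6*W/5)*3 = 18*W/5)
x(O, M) = -(-6 + M)*(8 + O)/2 (x(O, M) = -(O + 8)*(M - 6)/2 = -(8 + O)*(-6 + M)/2 = -(-6 + M)*(8 + O)/2)
(-41 + x(U(-3), d(6, 4)))*(-43) = (-41 + (24 - 4*(-3) + 3*((18/5)*(-3)) - ½*(-3)*(18/5)*(-3)))*(-43) = (-41 + (24 + 12 + 3*(-54/5) - ½*(-3)*(-54/5)))*(-43) = (-41 + (24 + 12 - 162/5 - 81/5))*(-43) = (-41 - 63/5)*(-43) = -268/5*(-43) = 11524/5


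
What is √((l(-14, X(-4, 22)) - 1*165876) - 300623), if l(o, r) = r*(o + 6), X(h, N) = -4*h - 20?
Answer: I*√466467 ≈ 682.98*I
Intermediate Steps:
X(h, N) = -20 - 4*h
l(o, r) = r*(6 + o)
√((l(-14, X(-4, 22)) - 1*165876) - 300623) = √(((-20 - 4*(-4))*(6 - 14) - 1*165876) - 300623) = √(((-20 + 16)*(-8) - 165876) - 300623) = √((-4*(-8) - 165876) - 300623) = √((32 - 165876) - 300623) = √(-165844 - 300623) = √(-466467) = I*√466467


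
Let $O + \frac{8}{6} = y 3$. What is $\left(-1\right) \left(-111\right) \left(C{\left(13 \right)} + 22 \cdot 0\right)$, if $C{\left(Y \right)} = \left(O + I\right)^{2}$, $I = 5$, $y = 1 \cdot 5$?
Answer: $\frac{116032}{3} \approx 38677.0$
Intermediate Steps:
$y = 5$
$O = \frac{41}{3}$ ($O = - \frac{4}{3} + 5 \cdot 3 = - \frac{4}{3} + 15 = \frac{41}{3} \approx 13.667$)
$C{\left(Y \right)} = \frac{3136}{9}$ ($C{\left(Y \right)} = \left(\frac{41}{3} + 5\right)^{2} = \left(\frac{56}{3}\right)^{2} = \frac{3136}{9}$)
$\left(-1\right) \left(-111\right) \left(C{\left(13 \right)} + 22 \cdot 0\right) = \left(-1\right) \left(-111\right) \left(\frac{3136}{9} + 22 \cdot 0\right) = 111 \left(\frac{3136}{9} + 0\right) = 111 \cdot \frac{3136}{9} = \frac{116032}{3}$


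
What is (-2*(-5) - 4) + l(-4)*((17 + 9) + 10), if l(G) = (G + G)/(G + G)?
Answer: 42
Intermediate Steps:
l(G) = 1 (l(G) = (2*G)/((2*G)) = (2*G)*(1/(2*G)) = 1)
(-2*(-5) - 4) + l(-4)*((17 + 9) + 10) = (-2*(-5) - 4) + 1*((17 + 9) + 10) = (10 - 4) + 1*(26 + 10) = 6 + 1*36 = 6 + 36 = 42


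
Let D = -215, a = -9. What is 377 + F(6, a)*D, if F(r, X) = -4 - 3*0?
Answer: 1237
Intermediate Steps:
F(r, X) = -4 (F(r, X) = -4 + 0 = -4)
377 + F(6, a)*D = 377 - 4*(-215) = 377 + 860 = 1237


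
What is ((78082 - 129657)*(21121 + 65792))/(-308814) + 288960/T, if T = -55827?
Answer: 27795268070765/1915573242 ≈ 14510.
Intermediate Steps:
((78082 - 129657)*(21121 + 65792))/(-308814) + 288960/T = ((78082 - 129657)*(21121 + 65792))/(-308814) + 288960/(-55827) = -51575*86913*(-1/308814) + 288960*(-1/55827) = -4482537975*(-1/308814) - 96320/18609 = 1494179325/102938 - 96320/18609 = 27795268070765/1915573242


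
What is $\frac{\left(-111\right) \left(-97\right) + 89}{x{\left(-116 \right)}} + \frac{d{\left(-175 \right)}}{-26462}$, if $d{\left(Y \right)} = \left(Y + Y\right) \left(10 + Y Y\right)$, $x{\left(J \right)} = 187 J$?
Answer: $\frac{29037471941}{71751713} \approx 404.69$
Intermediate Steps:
$d{\left(Y \right)} = 2 Y \left(10 + Y^{2}\right)$
$\frac{\left(-111\right) \left(-97\right) + 89}{x{\left(-116 \right)}} + \frac{d{\left(-175 \right)}}{-26462} = \frac{\left(-111\right) \left(-97\right) + 89}{187 \left(-116\right)} + \frac{2 \left(-175\right) \left(10 + \left(-175\right)^{2}\right)}{-26462} = \frac{10767 + 89}{-21692} + 2 \left(-175\right) \left(10 + 30625\right) \left(- \frac{1}{26462}\right) = 10856 \left(- \frac{1}{21692}\right) + 2 \left(-175\right) 30635 \left(- \frac{1}{26462}\right) = - \frac{2714}{5423} - - \frac{5361125}{13231} = - \frac{2714}{5423} + \frac{5361125}{13231} = \frac{29037471941}{71751713}$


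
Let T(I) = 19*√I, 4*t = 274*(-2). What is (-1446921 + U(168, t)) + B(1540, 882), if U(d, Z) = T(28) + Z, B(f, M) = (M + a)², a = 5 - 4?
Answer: -667369 + 38*√7 ≈ -6.6727e+5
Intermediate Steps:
a = 1
t = -137 (t = (274*(-2))/4 = (¼)*(-548) = -137)
B(f, M) = (1 + M)² (B(f, M) = (M + 1)² = (1 + M)²)
U(d, Z) = Z + 38*√7 (U(d, Z) = 19*√28 + Z = 19*(2*√7) + Z = 38*√7 + Z = Z + 38*√7)
(-1446921 + U(168, t)) + B(1540, 882) = (-1446921 + (-137 + 38*√7)) + (1 + 882)² = (-1447058 + 38*√7) + 883² = (-1447058 + 38*√7) + 779689 = -667369 + 38*√7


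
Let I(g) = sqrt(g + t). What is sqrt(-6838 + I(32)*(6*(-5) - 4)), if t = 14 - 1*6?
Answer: sqrt(-6838 - 68*sqrt(10)) ≈ 83.982*I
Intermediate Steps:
t = 8 (t = 14 - 6 = 8)
I(g) = sqrt(8 + g) (I(g) = sqrt(g + 8) = sqrt(8 + g))
sqrt(-6838 + I(32)*(6*(-5) - 4)) = sqrt(-6838 + sqrt(8 + 32)*(6*(-5) - 4)) = sqrt(-6838 + sqrt(40)*(-30 - 4)) = sqrt(-6838 + (2*sqrt(10))*(-34)) = sqrt(-6838 - 68*sqrt(10))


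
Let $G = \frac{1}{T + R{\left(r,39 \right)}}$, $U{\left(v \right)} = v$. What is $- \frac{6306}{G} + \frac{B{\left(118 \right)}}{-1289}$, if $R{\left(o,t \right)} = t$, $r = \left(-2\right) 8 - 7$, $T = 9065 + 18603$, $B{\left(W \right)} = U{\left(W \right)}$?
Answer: $- \frac{225214520956}{1289} \approx -1.7472 \cdot 10^{8}$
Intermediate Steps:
$B{\left(W \right)} = W$
$T = 27668$
$r = -23$ ($r = -16 - 7 = -23$)
$G = \frac{1}{27707}$ ($G = \frac{1}{27668 + 39} = \frac{1}{27707} \approx 3.6092 \cdot 10^{-5}$)
$- \frac{6306}{G} + \frac{B{\left(118 \right)}}{-1289} = - 6306 \frac{1}{\frac{1}{27707}} + \frac{118}{-1289} = \left(-6306\right) 27707 + 118 \left(- \frac{1}{1289}\right) = -174720342 - \frac{118}{1289} = - \frac{225214520956}{1289}$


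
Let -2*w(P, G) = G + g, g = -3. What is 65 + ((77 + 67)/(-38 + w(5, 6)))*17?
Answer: 239/79 ≈ 3.0253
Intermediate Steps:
w(P, G) = 3/2 - G/2 (w(P, G) = -(G - 3)/2 = -(-3 + G)/2 = 3/2 - G/2)
65 + ((77 + 67)/(-38 + w(5, 6)))*17 = 65 + ((77 + 67)/(-38 + (3/2 - 1/2*6)))*17 = 65 + (144/(-38 + (3/2 - 3)))*17 = 65 + (144/(-38 - 3/2))*17 = 65 + (144/(-79/2))*17 = 65 + (144*(-2/79))*17 = 65 - 288/79*17 = 65 - 4896/79 = 239/79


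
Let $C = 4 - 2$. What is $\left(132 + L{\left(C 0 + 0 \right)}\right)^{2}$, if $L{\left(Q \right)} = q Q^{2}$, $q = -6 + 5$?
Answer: $17424$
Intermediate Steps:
$C = 2$
$q = -1$
$L{\left(Q \right)} = - Q^{2}$
$\left(132 + L{\left(C 0 + 0 \right)}\right)^{2} = \left(132 - \left(2 \cdot 0 + 0\right)^{2}\right)^{2} = \left(132 - \left(0 + 0\right)^{2}\right)^{2} = \left(132 - 0^{2}\right)^{2} = \left(132 - 0\right)^{2} = \left(132 + 0\right)^{2} = 132^{2} = 17424$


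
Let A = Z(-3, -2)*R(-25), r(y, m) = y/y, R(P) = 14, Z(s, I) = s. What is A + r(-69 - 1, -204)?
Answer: -41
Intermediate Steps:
r(y, m) = 1
A = -42 (A = -3*14 = -42)
A + r(-69 - 1, -204) = -42 + 1 = -41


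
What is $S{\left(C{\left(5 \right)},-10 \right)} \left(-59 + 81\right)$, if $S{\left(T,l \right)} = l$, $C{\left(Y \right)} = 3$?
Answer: $-220$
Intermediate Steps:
$S{\left(C{\left(5 \right)},-10 \right)} \left(-59 + 81\right) = - 10 \left(-59 + 81\right) = \left(-10\right) 22 = -220$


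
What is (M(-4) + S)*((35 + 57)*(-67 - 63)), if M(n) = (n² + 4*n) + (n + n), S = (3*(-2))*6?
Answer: 526240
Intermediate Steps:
S = -36 (S = -6*6 = -36)
M(n) = n² + 6*n (M(n) = (n² + 4*n) + 2*n = n² + 6*n)
(M(-4) + S)*((35 + 57)*(-67 - 63)) = (-4*(6 - 4) - 36)*((35 + 57)*(-67 - 63)) = (-4*2 - 36)*(92*(-130)) = (-8 - 36)*(-11960) = -44*(-11960) = 526240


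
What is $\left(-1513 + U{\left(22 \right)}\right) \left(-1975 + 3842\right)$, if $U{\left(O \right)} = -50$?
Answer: $-2918121$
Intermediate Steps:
$\left(-1513 + U{\left(22 \right)}\right) \left(-1975 + 3842\right) = \left(-1513 - 50\right) \left(-1975 + 3842\right) = \left(-1563\right) 1867 = -2918121$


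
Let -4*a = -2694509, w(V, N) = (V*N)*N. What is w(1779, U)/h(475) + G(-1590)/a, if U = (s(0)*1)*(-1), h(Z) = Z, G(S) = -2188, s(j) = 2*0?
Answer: -8752/2694509 ≈ -0.0032481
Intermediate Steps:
s(j) = 0
U = 0 (U = (0*1)*(-1) = 0*(-1) = 0)
w(V, N) = V*N**2 (w(V, N) = (N*V)*N = V*N**2)
a = 2694509/4 (a = -1/4*(-2694509) = 2694509/4 ≈ 6.7363e+5)
w(1779, U)/h(475) + G(-1590)/a = (1779*0**2)/475 - 2188/2694509/4 = (1779*0)*(1/475) - 2188*4/2694509 = 0*(1/475) - 8752/2694509 = 0 - 8752/2694509 = -8752/2694509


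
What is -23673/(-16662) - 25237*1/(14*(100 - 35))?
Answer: -33246372/1263535 ≈ -26.312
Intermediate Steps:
-23673/(-16662) - 25237*1/(14*(100 - 35)) = -23673*(-1/16662) - 25237/(65*14) = 7891/5554 - 25237/910 = -33246372/1263535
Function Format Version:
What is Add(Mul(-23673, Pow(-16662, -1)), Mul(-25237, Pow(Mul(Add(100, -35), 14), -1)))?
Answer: Rational(-33246372, 1263535) ≈ -26.312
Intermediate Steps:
Add(Mul(-23673, Pow(-16662, -1)), Mul(-25237, Pow(Mul(Add(100, -35), 14), -1))) = Add(Mul(-23673, Rational(-1, 16662)), Mul(-25237, Pow(Mul(65, 14), -1))) = Add(Rational(7891, 5554), Mul(-25237, Pow(910, -1))) = Add(Rational(7891, 5554), Mul(-25237, Rational(1, 910))) = Add(Rational(7891, 5554), Rational(-25237, 910)) = Rational(-33246372, 1263535)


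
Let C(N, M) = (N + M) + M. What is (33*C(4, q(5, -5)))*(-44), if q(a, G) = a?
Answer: -20328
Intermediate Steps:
C(N, M) = N + 2*M (C(N, M) = (M + N) + M = N + 2*M)
(33*C(4, q(5, -5)))*(-44) = (33*(4 + 2*5))*(-44) = (33*(4 + 10))*(-44) = (33*14)*(-44) = 462*(-44) = -20328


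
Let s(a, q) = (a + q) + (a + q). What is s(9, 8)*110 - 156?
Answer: 3584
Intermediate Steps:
s(a, q) = 2*a + 2*q
s(9, 8)*110 - 156 = (2*9 + 2*8)*110 - 156 = (18 + 16)*110 - 156 = 34*110 - 156 = 3740 - 156 = 3584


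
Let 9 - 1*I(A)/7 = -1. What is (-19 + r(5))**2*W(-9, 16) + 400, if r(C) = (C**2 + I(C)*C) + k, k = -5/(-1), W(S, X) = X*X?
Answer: 33362576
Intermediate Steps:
I(A) = 70 (I(A) = 63 - 7*(-1) = 63 + 7 = 70)
W(S, X) = X**2
k = 5 (k = -5*(-1) = 5)
r(C) = 5 + C**2 + 70*C (r(C) = (C**2 + 70*C) + 5 = 5 + C**2 + 70*C)
(-19 + r(5))**2*W(-9, 16) + 400 = (-19 + (5 + 5**2 + 70*5))**2*16**2 + 400 = (-19 + (5 + 25 + 350))**2*256 + 400 = (-19 + 380)**2*256 + 400 = 361**2*256 + 400 = 130321*256 + 400 = 33362176 + 400 = 33362576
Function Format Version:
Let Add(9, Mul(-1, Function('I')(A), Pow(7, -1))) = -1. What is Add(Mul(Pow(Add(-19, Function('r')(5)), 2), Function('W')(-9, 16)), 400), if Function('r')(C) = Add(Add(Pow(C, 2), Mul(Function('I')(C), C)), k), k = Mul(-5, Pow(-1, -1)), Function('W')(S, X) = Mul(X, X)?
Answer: 33362576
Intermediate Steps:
Function('I')(A) = 70 (Function('I')(A) = Add(63, Mul(-7, -1)) = Add(63, 7) = 70)
Function('W')(S, X) = Pow(X, 2)
k = 5 (k = Mul(-5, -1) = 5)
Function('r')(C) = Add(5, Pow(C, 2), Mul(70, C)) (Function('r')(C) = Add(Add(Pow(C, 2), Mul(70, C)), 5) = Add(5, Pow(C, 2), Mul(70, C)))
Add(Mul(Pow(Add(-19, Function('r')(5)), 2), Function('W')(-9, 16)), 400) = Add(Mul(Pow(Add(-19, Add(5, Pow(5, 2), Mul(70, 5))), 2), Pow(16, 2)), 400) = Add(Mul(Pow(Add(-19, Add(5, 25, 350)), 2), 256), 400) = Add(Mul(Pow(Add(-19, 380), 2), 256), 400) = Add(Mul(Pow(361, 2), 256), 400) = Add(Mul(130321, 256), 400) = Add(33362176, 400) = 33362576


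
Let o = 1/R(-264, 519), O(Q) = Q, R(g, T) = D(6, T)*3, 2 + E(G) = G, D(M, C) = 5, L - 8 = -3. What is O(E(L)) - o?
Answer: 44/15 ≈ 2.9333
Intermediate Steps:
L = 5 (L = 8 - 3 = 5)
E(G) = -2 + G
R(g, T) = 15 (R(g, T) = 5*3 = 15)
o = 1/15 ≈ 0.066667
O(E(L)) - o = (-2 + 5) - 1*1/15 = 3 - 1/15 = 44/15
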